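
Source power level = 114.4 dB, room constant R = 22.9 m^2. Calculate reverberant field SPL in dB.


Given values:
  Lw = 114.4 dB, R = 22.9 m^2
Formula: SPL = Lw + 10 * log10(4 / R)
Compute 4 / R = 4 / 22.9 = 0.174672
Compute 10 * log10(0.174672) = -7.5778
SPL = 114.4 + (-7.5778) = 106.82

106.82 dB


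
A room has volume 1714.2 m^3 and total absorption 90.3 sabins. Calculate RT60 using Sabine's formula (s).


Given values:
  V = 1714.2 m^3
  A = 90.3 sabins
Formula: RT60 = 0.161 * V / A
Numerator: 0.161 * 1714.2 = 275.9862
RT60 = 275.9862 / 90.3 = 3.056

3.056 s


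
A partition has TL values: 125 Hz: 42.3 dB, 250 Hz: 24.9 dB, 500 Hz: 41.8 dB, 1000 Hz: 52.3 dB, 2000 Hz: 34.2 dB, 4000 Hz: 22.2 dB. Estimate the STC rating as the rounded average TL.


Given TL values at each frequency:
  125 Hz: 42.3 dB
  250 Hz: 24.9 dB
  500 Hz: 41.8 dB
  1000 Hz: 52.3 dB
  2000 Hz: 34.2 dB
  4000 Hz: 22.2 dB
Formula: STC ~ round(average of TL values)
Sum = 42.3 + 24.9 + 41.8 + 52.3 + 34.2 + 22.2 = 217.7
Average = 217.7 / 6 = 36.28
Rounded: 36

36


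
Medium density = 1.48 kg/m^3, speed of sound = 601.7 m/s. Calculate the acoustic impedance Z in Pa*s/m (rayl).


Given values:
  rho = 1.48 kg/m^3
  c = 601.7 m/s
Formula: Z = rho * c
Z = 1.48 * 601.7
Z = 890.52

890.52 rayl


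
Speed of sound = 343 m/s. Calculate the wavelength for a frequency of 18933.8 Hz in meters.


Given values:
  c = 343 m/s, f = 18933.8 Hz
Formula: lambda = c / f
lambda = 343 / 18933.8
lambda = 0.0181

0.0181 m


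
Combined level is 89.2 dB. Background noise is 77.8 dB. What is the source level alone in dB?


Given values:
  L_total = 89.2 dB, L_bg = 77.8 dB
Formula: L_source = 10 * log10(10^(L_total/10) - 10^(L_bg/10))
Convert to linear:
  10^(89.2/10) = 831763771.1027
  10^(77.8/10) = 60255958.6074
Difference: 831763771.1027 - 60255958.6074 = 771507812.4953
L_source = 10 * log10(771507812.4953) = 88.87

88.87 dB


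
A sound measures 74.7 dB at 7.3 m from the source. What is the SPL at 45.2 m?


Given values:
  SPL1 = 74.7 dB, r1 = 7.3 m, r2 = 45.2 m
Formula: SPL2 = SPL1 - 20 * log10(r2 / r1)
Compute ratio: r2 / r1 = 45.2 / 7.3 = 6.1918
Compute log10: log10(6.1918) = 0.791817
Compute drop: 20 * 0.791817 = 15.8363
SPL2 = 74.7 - 15.8363 = 58.86

58.86 dB


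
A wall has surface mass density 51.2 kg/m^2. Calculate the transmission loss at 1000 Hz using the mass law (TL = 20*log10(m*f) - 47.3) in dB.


Given values:
  m = 51.2 kg/m^2, f = 1000 Hz
Formula: TL = 20 * log10(m * f) - 47.3
Compute m * f = 51.2 * 1000 = 51200.0
Compute log10(51200.0) = 4.70927
Compute 20 * 4.70927 = 94.1854
TL = 94.1854 - 47.3 = 46.89

46.89 dB


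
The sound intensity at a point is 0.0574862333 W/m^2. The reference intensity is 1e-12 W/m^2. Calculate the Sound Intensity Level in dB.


Given values:
  I = 0.0574862333 W/m^2
  I_ref = 1e-12 W/m^2
Formula: SIL = 10 * log10(I / I_ref)
Compute ratio: I / I_ref = 57486233300
Compute log10: log10(57486233300) = 10.759564
Multiply: SIL = 10 * 10.759564 = 107.6

107.6 dB


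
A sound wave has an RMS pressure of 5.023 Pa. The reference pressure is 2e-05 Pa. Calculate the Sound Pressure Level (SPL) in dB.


Given values:
  p = 5.023 Pa
  p_ref = 2e-05 Pa
Formula: SPL = 20 * log10(p / p_ref)
Compute ratio: p / p_ref = 5.023 / 2e-05 = 251150
Compute log10: log10(251150) = 5.399933
Multiply: SPL = 20 * 5.399933 = 108.0

108.0 dB


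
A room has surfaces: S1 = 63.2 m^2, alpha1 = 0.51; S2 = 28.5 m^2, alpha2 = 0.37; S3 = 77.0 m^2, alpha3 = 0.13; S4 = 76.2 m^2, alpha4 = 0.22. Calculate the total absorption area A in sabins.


Given surfaces:
  Surface 1: 63.2 * 0.51 = 32.232
  Surface 2: 28.5 * 0.37 = 10.545
  Surface 3: 77.0 * 0.13 = 10.01
  Surface 4: 76.2 * 0.22 = 16.764
Formula: A = sum(Si * alpha_i)
A = 32.232 + 10.545 + 10.01 + 16.764
A = 69.55

69.55 sabins


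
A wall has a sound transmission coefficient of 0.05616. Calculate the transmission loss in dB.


Given values:
  tau = 0.05616
Formula: TL = 10 * log10(1 / tau)
Compute 1 / tau = 1 / 0.05616 = 17.8063
Compute log10(17.8063) = 1.250574
TL = 10 * 1.250574 = 12.51

12.51 dB


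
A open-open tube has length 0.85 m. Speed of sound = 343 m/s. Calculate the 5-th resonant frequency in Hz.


Given values:
  Tube type: open-open, L = 0.85 m, c = 343 m/s, n = 5
Formula: f_n = n * c / (2 * L)
Compute 2 * L = 2 * 0.85 = 1.7
f = 5 * 343 / 1.7
f = 1008.82

1008.82 Hz


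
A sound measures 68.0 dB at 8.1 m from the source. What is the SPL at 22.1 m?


Given values:
  SPL1 = 68.0 dB, r1 = 8.1 m, r2 = 22.1 m
Formula: SPL2 = SPL1 - 20 * log10(r2 / r1)
Compute ratio: r2 / r1 = 22.1 / 8.1 = 2.7284
Compute log10: log10(2.7284) = 0.435908
Compute drop: 20 * 0.435908 = 8.7182
SPL2 = 68.0 - 8.7182 = 59.28

59.28 dB


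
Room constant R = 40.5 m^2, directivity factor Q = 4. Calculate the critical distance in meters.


Given values:
  R = 40.5 m^2, Q = 4
Formula: d_c = 0.141 * sqrt(Q * R)
Compute Q * R = 4 * 40.5 = 162.0
Compute sqrt(162.0) = 12.7279
d_c = 0.141 * 12.7279 = 1.795

1.795 m


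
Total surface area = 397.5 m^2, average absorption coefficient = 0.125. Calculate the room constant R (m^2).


Given values:
  S = 397.5 m^2, alpha = 0.125
Formula: R = S * alpha / (1 - alpha)
Numerator: 397.5 * 0.125 = 49.6875
Denominator: 1 - 0.125 = 0.875
R = 49.6875 / 0.875 = 56.79

56.79 m^2


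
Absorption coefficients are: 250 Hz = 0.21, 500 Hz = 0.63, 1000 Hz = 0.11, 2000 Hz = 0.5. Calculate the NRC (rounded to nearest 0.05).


Given values:
  a_250 = 0.21, a_500 = 0.63
  a_1000 = 0.11, a_2000 = 0.5
Formula: NRC = (a250 + a500 + a1000 + a2000) / 4
Sum = 0.21 + 0.63 + 0.11 + 0.5 = 1.45
NRC = 1.45 / 4 = 0.3625
Rounded to nearest 0.05: 0.35

0.35


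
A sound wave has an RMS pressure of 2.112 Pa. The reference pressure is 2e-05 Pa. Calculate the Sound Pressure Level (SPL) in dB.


Given values:
  p = 2.112 Pa
  p_ref = 2e-05 Pa
Formula: SPL = 20 * log10(p / p_ref)
Compute ratio: p / p_ref = 2.112 / 2e-05 = 105600
Compute log10: log10(105600) = 5.023664
Multiply: SPL = 20 * 5.023664 = 100.47

100.47 dB


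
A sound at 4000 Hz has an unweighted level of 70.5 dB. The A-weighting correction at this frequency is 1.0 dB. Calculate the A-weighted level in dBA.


Given values:
  SPL = 70.5 dB
  A-weighting at 4000 Hz = 1.0 dB
Formula: L_A = SPL + A_weight
L_A = 70.5 + (1.0)
L_A = 71.5

71.5 dBA


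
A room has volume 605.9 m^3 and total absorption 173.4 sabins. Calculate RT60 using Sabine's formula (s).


Given values:
  V = 605.9 m^3
  A = 173.4 sabins
Formula: RT60 = 0.161 * V / A
Numerator: 0.161 * 605.9 = 97.5499
RT60 = 97.5499 / 173.4 = 0.563

0.563 s


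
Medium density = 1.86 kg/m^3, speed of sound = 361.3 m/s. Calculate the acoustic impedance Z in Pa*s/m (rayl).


Given values:
  rho = 1.86 kg/m^3
  c = 361.3 m/s
Formula: Z = rho * c
Z = 1.86 * 361.3
Z = 672.02

672.02 rayl


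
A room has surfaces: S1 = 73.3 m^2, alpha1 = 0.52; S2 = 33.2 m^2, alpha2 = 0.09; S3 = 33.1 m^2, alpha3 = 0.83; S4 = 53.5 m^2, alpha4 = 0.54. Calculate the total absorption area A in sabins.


Given surfaces:
  Surface 1: 73.3 * 0.52 = 38.116
  Surface 2: 33.2 * 0.09 = 2.988
  Surface 3: 33.1 * 0.83 = 27.473
  Surface 4: 53.5 * 0.54 = 28.89
Formula: A = sum(Si * alpha_i)
A = 38.116 + 2.988 + 27.473 + 28.89
A = 97.47

97.47 sabins


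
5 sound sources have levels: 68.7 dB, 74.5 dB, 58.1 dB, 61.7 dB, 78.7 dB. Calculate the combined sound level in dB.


Formula: L_total = 10 * log10( sum(10^(Li/10)) )
  Source 1: 10^(68.7/10) = 7413102.413
  Source 2: 10^(74.5/10) = 28183829.3126
  Source 3: 10^(58.1/10) = 645654.229
  Source 4: 10^(61.7/10) = 1479108.3882
  Source 5: 10^(78.7/10) = 74131024.1301
Sum of linear values = 111852718.4729
L_total = 10 * log10(111852718.4729) = 80.49

80.49 dB


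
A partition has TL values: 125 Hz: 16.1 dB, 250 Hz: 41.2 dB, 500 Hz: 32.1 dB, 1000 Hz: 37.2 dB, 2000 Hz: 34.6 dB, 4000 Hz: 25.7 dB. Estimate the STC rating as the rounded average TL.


Given TL values at each frequency:
  125 Hz: 16.1 dB
  250 Hz: 41.2 dB
  500 Hz: 32.1 dB
  1000 Hz: 37.2 dB
  2000 Hz: 34.6 dB
  4000 Hz: 25.7 dB
Formula: STC ~ round(average of TL values)
Sum = 16.1 + 41.2 + 32.1 + 37.2 + 34.6 + 25.7 = 186.9
Average = 186.9 / 6 = 31.15
Rounded: 31

31


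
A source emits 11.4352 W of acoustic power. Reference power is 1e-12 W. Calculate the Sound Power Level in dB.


Given values:
  W = 11.4352 W
  W_ref = 1e-12 W
Formula: SWL = 10 * log10(W / W_ref)
Compute ratio: W / W_ref = 11435200000000
Compute log10: log10(11435200000000) = 13.058244
Multiply: SWL = 10 * 13.058244 = 130.58

130.58 dB


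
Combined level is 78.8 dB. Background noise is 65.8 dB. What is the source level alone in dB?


Given values:
  L_total = 78.8 dB, L_bg = 65.8 dB
Formula: L_source = 10 * log10(10^(L_total/10) - 10^(L_bg/10))
Convert to linear:
  10^(78.8/10) = 75857757.5029
  10^(65.8/10) = 3801893.9632
Difference: 75857757.5029 - 3801893.9632 = 72055863.5397
L_source = 10 * log10(72055863.5397) = 78.58

78.58 dB


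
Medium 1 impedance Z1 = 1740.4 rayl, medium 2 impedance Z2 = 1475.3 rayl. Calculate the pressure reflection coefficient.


Given values:
  Z1 = 1740.4 rayl, Z2 = 1475.3 rayl
Formula: R = (Z2 - Z1) / (Z2 + Z1)
Numerator: Z2 - Z1 = 1475.3 - 1740.4 = -265.1
Denominator: Z2 + Z1 = 1475.3 + 1740.4 = 3215.7
R = -265.1 / 3215.7 = -0.0824

-0.0824


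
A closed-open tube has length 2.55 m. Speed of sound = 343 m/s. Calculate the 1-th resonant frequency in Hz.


Given values:
  Tube type: closed-open, L = 2.55 m, c = 343 m/s, n = 1
Formula: f_n = (2n - 1) * c / (4 * L)
Compute 2n - 1 = 2*1 - 1 = 1
Compute 4 * L = 4 * 2.55 = 10.2
f = 1 * 343 / 10.2
f = 33.63

33.63 Hz


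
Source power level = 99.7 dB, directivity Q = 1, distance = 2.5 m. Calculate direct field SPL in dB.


Given values:
  Lw = 99.7 dB, Q = 1, r = 2.5 m
Formula: SPL = Lw + 10 * log10(Q / (4 * pi * r^2))
Compute 4 * pi * r^2 = 4 * pi * 2.5^2 = 78.5398
Compute Q / denom = 1 / 78.5398 = 0.0127324
Compute 10 * log10(0.0127324) = -18.9509
SPL = 99.7 + (-18.9509) = 80.75

80.75 dB


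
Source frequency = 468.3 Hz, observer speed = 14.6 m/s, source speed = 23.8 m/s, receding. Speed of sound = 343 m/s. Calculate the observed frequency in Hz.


Given values:
  f_s = 468.3 Hz, v_o = 14.6 m/s, v_s = 23.8 m/s
  Direction: receding
Formula: f_o = f_s * (c - v_o) / (c + v_s)
Numerator: c - v_o = 343 - 14.6 = 328.4
Denominator: c + v_s = 343 + 23.8 = 366.8
f_o = 468.3 * 328.4 / 366.8 = 419.27

419.27 Hz


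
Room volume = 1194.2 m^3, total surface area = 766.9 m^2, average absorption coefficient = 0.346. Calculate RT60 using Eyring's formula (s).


Given values:
  V = 1194.2 m^3, S = 766.9 m^2, alpha = 0.346
Formula: RT60 = 0.161 * V / (-S * ln(1 - alpha))
Compute ln(1 - 0.346) = ln(0.654) = -0.424648
Denominator: -766.9 * -0.424648 = 325.6626
Numerator: 0.161 * 1194.2 = 192.2662
RT60 = 192.2662 / 325.6626 = 0.59

0.59 s


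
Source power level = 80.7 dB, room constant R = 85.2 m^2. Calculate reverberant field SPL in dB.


Given values:
  Lw = 80.7 dB, R = 85.2 m^2
Formula: SPL = Lw + 10 * log10(4 / R)
Compute 4 / R = 4 / 85.2 = 0.046948
Compute 10 * log10(0.046948) = -13.2838
SPL = 80.7 + (-13.2838) = 67.42

67.42 dB


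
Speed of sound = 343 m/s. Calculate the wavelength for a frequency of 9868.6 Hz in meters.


Given values:
  c = 343 m/s, f = 9868.6 Hz
Formula: lambda = c / f
lambda = 343 / 9868.6
lambda = 0.0348

0.0348 m


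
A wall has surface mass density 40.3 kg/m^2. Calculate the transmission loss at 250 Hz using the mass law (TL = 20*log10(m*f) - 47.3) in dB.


Given values:
  m = 40.3 kg/m^2, f = 250 Hz
Formula: TL = 20 * log10(m * f) - 47.3
Compute m * f = 40.3 * 250 = 10075.0
Compute log10(10075.0) = 4.003245
Compute 20 * 4.003245 = 80.0649
TL = 80.0649 - 47.3 = 32.76

32.76 dB


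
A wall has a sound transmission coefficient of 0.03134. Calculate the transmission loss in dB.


Given values:
  tau = 0.03134
Formula: TL = 10 * log10(1 / tau)
Compute 1 / tau = 1 / 0.03134 = 31.9081
Compute log10(31.9081) = 1.503901
TL = 10 * 1.503901 = 15.04

15.04 dB


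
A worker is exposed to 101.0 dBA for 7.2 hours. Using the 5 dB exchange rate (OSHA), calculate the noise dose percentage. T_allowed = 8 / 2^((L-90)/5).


Given values:
  L = 101.0 dBA, T = 7.2 hours
Formula: T_allowed = 8 / 2^((L - 90) / 5)
Compute exponent: (101.0 - 90) / 5 = 2.2
Compute 2^(2.2) = 4.594793
T_allowed = 8 / 4.594793 = 1.741101 hours
Dose = (T / T_allowed) * 100
Dose = (7.2 / 1.741101) * 100 = 413.53

413.53 %


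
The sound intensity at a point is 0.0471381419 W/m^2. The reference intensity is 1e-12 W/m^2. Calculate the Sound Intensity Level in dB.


Given values:
  I = 0.0471381419 W/m^2
  I_ref = 1e-12 W/m^2
Formula: SIL = 10 * log10(I / I_ref)
Compute ratio: I / I_ref = 47138141900
Compute log10: log10(47138141900) = 10.673372
Multiply: SIL = 10 * 10.673372 = 106.73

106.73 dB


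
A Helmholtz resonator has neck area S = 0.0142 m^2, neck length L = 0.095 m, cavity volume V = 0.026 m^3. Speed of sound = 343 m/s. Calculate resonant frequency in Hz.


Given values:
  S = 0.0142 m^2, L = 0.095 m, V = 0.026 m^3, c = 343 m/s
Formula: f = (c / (2*pi)) * sqrt(S / (V * L))
Compute V * L = 0.026 * 0.095 = 0.00247
Compute S / (V * L) = 0.0142 / 0.00247 = 5.749
Compute sqrt(5.749) = 2.397707
Compute c / (2*pi) = 343 / 6.283185 = 54.590148
f = 54.590148 * 2.397707 = 130.89

130.89 Hz


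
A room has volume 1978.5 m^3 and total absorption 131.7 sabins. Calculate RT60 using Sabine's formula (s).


Given values:
  V = 1978.5 m^3
  A = 131.7 sabins
Formula: RT60 = 0.161 * V / A
Numerator: 0.161 * 1978.5 = 318.5385
RT60 = 318.5385 / 131.7 = 2.419

2.419 s


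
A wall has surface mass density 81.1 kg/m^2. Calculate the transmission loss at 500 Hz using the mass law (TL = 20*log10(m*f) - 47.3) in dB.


Given values:
  m = 81.1 kg/m^2, f = 500 Hz
Formula: TL = 20 * log10(m * f) - 47.3
Compute m * f = 81.1 * 500 = 40550.0
Compute log10(40550.0) = 4.607991
Compute 20 * 4.607991 = 92.1598
TL = 92.1598 - 47.3 = 44.86

44.86 dB


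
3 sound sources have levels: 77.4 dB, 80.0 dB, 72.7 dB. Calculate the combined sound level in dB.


Formula: L_total = 10 * log10( sum(10^(Li/10)) )
  Source 1: 10^(77.4/10) = 54954087.3858
  Source 2: 10^(80.0/10) = 100000000.0
  Source 3: 10^(72.7/10) = 18620871.3666
Sum of linear values = 173574958.7524
L_total = 10 * log10(173574958.7524) = 82.39

82.39 dB


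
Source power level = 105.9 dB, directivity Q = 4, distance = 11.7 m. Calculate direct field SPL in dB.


Given values:
  Lw = 105.9 dB, Q = 4, r = 11.7 m
Formula: SPL = Lw + 10 * log10(Q / (4 * pi * r^2))
Compute 4 * pi * r^2 = 4 * pi * 11.7^2 = 1720.2105
Compute Q / denom = 4 / 1720.2105 = 0.0023253
Compute 10 * log10(0.0023253) = -26.3352
SPL = 105.9 + (-26.3352) = 79.56

79.56 dB


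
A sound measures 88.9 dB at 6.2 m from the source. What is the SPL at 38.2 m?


Given values:
  SPL1 = 88.9 dB, r1 = 6.2 m, r2 = 38.2 m
Formula: SPL2 = SPL1 - 20 * log10(r2 / r1)
Compute ratio: r2 / r1 = 38.2 / 6.2 = 6.1613
Compute log10: log10(6.1613) = 0.789672
Compute drop: 20 * 0.789672 = 15.7934
SPL2 = 88.9 - 15.7934 = 73.11

73.11 dB


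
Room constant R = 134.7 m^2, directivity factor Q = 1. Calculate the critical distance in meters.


Given values:
  R = 134.7 m^2, Q = 1
Formula: d_c = 0.141 * sqrt(Q * R)
Compute Q * R = 1 * 134.7 = 134.7
Compute sqrt(134.7) = 11.606
d_c = 0.141 * 11.606 = 1.636

1.636 m


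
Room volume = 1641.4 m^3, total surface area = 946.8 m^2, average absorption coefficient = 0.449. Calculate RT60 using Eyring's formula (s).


Given values:
  V = 1641.4 m^3, S = 946.8 m^2, alpha = 0.449
Formula: RT60 = 0.161 * V / (-S * ln(1 - alpha))
Compute ln(1 - 0.449) = ln(0.551) = -0.59602
Denominator: -946.8 * -0.59602 = 564.3117
Numerator: 0.161 * 1641.4 = 264.2654
RT60 = 264.2654 / 564.3117 = 0.468

0.468 s


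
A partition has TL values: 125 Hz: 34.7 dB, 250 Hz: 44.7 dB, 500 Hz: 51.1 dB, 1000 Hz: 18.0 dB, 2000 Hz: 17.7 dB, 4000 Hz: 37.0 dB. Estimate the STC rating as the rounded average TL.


Given TL values at each frequency:
  125 Hz: 34.7 dB
  250 Hz: 44.7 dB
  500 Hz: 51.1 dB
  1000 Hz: 18.0 dB
  2000 Hz: 17.7 dB
  4000 Hz: 37.0 dB
Formula: STC ~ round(average of TL values)
Sum = 34.7 + 44.7 + 51.1 + 18.0 + 17.7 + 37.0 = 203.2
Average = 203.2 / 6 = 33.87
Rounded: 34

34


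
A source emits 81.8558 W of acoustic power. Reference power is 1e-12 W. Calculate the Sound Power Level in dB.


Given values:
  W = 81.8558 W
  W_ref = 1e-12 W
Formula: SWL = 10 * log10(W / W_ref)
Compute ratio: W / W_ref = 81855800000000
Compute log10: log10(81855800000000) = 13.913049
Multiply: SWL = 10 * 13.913049 = 139.13

139.13 dB


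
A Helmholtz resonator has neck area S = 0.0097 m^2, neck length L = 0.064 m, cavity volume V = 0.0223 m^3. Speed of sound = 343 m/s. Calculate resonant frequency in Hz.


Given values:
  S = 0.0097 m^2, L = 0.064 m, V = 0.0223 m^3, c = 343 m/s
Formula: f = (c / (2*pi)) * sqrt(S / (V * L))
Compute V * L = 0.0223 * 0.064 = 0.0014272
Compute S / (V * L) = 0.0097 / 0.0014272 = 6.7965
Compute sqrt(6.7965) = 2.60701
Compute c / (2*pi) = 343 / 6.283185 = 54.590148
f = 54.590148 * 2.60701 = 142.32

142.32 Hz


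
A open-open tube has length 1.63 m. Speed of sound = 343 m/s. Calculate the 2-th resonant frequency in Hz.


Given values:
  Tube type: open-open, L = 1.63 m, c = 343 m/s, n = 2
Formula: f_n = n * c / (2 * L)
Compute 2 * L = 2 * 1.63 = 3.26
f = 2 * 343 / 3.26
f = 210.43

210.43 Hz


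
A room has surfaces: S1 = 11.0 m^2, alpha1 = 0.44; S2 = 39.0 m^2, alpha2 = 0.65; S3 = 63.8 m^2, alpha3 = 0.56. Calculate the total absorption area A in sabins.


Given surfaces:
  Surface 1: 11.0 * 0.44 = 4.84
  Surface 2: 39.0 * 0.65 = 25.35
  Surface 3: 63.8 * 0.56 = 35.728
Formula: A = sum(Si * alpha_i)
A = 4.84 + 25.35 + 35.728
A = 65.92

65.92 sabins


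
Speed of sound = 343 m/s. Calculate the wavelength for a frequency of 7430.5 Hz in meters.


Given values:
  c = 343 m/s, f = 7430.5 Hz
Formula: lambda = c / f
lambda = 343 / 7430.5
lambda = 0.0462

0.0462 m


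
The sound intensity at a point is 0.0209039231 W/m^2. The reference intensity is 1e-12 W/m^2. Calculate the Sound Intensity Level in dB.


Given values:
  I = 0.0209039231 W/m^2
  I_ref = 1e-12 W/m^2
Formula: SIL = 10 * log10(I / I_ref)
Compute ratio: I / I_ref = 20903923100
Compute log10: log10(20903923100) = 10.320228
Multiply: SIL = 10 * 10.320228 = 103.2

103.2 dB


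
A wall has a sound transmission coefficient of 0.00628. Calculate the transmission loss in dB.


Given values:
  tau = 0.00628
Formula: TL = 10 * log10(1 / tau)
Compute 1 / tau = 1 / 0.00628 = 159.2357
Compute log10(159.2357) = 2.20204
TL = 10 * 2.20204 = 22.02

22.02 dB


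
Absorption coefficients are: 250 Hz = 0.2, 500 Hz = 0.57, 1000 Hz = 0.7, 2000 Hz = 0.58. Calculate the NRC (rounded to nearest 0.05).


Given values:
  a_250 = 0.2, a_500 = 0.57
  a_1000 = 0.7, a_2000 = 0.58
Formula: NRC = (a250 + a500 + a1000 + a2000) / 4
Sum = 0.2 + 0.57 + 0.7 + 0.58 = 2.05
NRC = 2.05 / 4 = 0.5125
Rounded to nearest 0.05: 0.5

0.5


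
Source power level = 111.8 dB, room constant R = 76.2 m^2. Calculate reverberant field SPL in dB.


Given values:
  Lw = 111.8 dB, R = 76.2 m^2
Formula: SPL = Lw + 10 * log10(4 / R)
Compute 4 / R = 4 / 76.2 = 0.052493
Compute 10 * log10(0.052493) = -12.799
SPL = 111.8 + (-12.799) = 99.0

99.0 dB


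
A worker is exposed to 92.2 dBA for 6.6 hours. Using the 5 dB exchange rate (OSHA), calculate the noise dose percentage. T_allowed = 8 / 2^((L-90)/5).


Given values:
  L = 92.2 dBA, T = 6.6 hours
Formula: T_allowed = 8 / 2^((L - 90) / 5)
Compute exponent: (92.2 - 90) / 5 = 0.44
Compute 2^(0.44) = 1.356604
T_allowed = 8 / 1.356604 = 5.897078 hours
Dose = (T / T_allowed) * 100
Dose = (6.6 / 5.897078) * 100 = 111.92

111.92 %


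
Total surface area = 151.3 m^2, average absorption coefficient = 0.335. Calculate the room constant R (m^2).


Given values:
  S = 151.3 m^2, alpha = 0.335
Formula: R = S * alpha / (1 - alpha)
Numerator: 151.3 * 0.335 = 50.6855
Denominator: 1 - 0.335 = 0.665
R = 50.6855 / 0.665 = 76.22

76.22 m^2


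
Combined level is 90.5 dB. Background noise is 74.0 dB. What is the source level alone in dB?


Given values:
  L_total = 90.5 dB, L_bg = 74.0 dB
Formula: L_source = 10 * log10(10^(L_total/10) - 10^(L_bg/10))
Convert to linear:
  10^(90.5/10) = 1122018454.302
  10^(74.0/10) = 25118864.3151
Difference: 1122018454.302 - 25118864.3151 = 1096899589.9869
L_source = 10 * log10(1096899589.9869) = 90.4

90.4 dB


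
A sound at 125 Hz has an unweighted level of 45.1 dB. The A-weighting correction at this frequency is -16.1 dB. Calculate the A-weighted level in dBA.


Given values:
  SPL = 45.1 dB
  A-weighting at 125 Hz = -16.1 dB
Formula: L_A = SPL + A_weight
L_A = 45.1 + (-16.1)
L_A = 29.0

29.0 dBA


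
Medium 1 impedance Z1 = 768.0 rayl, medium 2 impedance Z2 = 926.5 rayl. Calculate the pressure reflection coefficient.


Given values:
  Z1 = 768.0 rayl, Z2 = 926.5 rayl
Formula: R = (Z2 - Z1) / (Z2 + Z1)
Numerator: Z2 - Z1 = 926.5 - 768.0 = 158.5
Denominator: Z2 + Z1 = 926.5 + 768.0 = 1694.5
R = 158.5 / 1694.5 = 0.0935

0.0935


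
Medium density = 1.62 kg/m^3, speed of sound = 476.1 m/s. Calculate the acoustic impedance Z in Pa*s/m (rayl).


Given values:
  rho = 1.62 kg/m^3
  c = 476.1 m/s
Formula: Z = rho * c
Z = 1.62 * 476.1
Z = 771.28

771.28 rayl


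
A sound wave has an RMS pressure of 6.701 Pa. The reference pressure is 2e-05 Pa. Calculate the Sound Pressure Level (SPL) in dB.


Given values:
  p = 6.701 Pa
  p_ref = 2e-05 Pa
Formula: SPL = 20 * log10(p / p_ref)
Compute ratio: p / p_ref = 6.701 / 2e-05 = 335050
Compute log10: log10(335050) = 5.52511
Multiply: SPL = 20 * 5.52511 = 110.5

110.5 dB


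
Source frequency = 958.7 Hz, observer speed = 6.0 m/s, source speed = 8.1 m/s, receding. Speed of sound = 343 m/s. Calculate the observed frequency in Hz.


Given values:
  f_s = 958.7 Hz, v_o = 6.0 m/s, v_s = 8.1 m/s
  Direction: receding
Formula: f_o = f_s * (c - v_o) / (c + v_s)
Numerator: c - v_o = 343 - 6.0 = 337.0
Denominator: c + v_s = 343 + 8.1 = 351.1
f_o = 958.7 * 337.0 / 351.1 = 920.2

920.2 Hz


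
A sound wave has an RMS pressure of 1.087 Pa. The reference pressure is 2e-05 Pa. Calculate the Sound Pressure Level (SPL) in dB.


Given values:
  p = 1.087 Pa
  p_ref = 2e-05 Pa
Formula: SPL = 20 * log10(p / p_ref)
Compute ratio: p / p_ref = 1.087 / 2e-05 = 54350
Compute log10: log10(54350) = 4.7352
Multiply: SPL = 20 * 4.7352 = 94.7

94.7 dB


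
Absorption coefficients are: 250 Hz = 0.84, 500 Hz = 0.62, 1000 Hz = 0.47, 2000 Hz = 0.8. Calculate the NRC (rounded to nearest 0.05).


Given values:
  a_250 = 0.84, a_500 = 0.62
  a_1000 = 0.47, a_2000 = 0.8
Formula: NRC = (a250 + a500 + a1000 + a2000) / 4
Sum = 0.84 + 0.62 + 0.47 + 0.8 = 2.73
NRC = 2.73 / 4 = 0.6825
Rounded to nearest 0.05: 0.7

0.7


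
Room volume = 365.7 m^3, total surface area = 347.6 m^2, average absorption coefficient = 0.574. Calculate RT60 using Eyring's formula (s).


Given values:
  V = 365.7 m^3, S = 347.6 m^2, alpha = 0.574
Formula: RT60 = 0.161 * V / (-S * ln(1 - alpha))
Compute ln(1 - 0.574) = ln(0.426) = -0.853316
Denominator: -347.6 * -0.853316 = 296.6126
Numerator: 0.161 * 365.7 = 58.8777
RT60 = 58.8777 / 296.6126 = 0.199

0.199 s


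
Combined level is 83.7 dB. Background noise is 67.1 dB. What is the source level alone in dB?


Given values:
  L_total = 83.7 dB, L_bg = 67.1 dB
Formula: L_source = 10 * log10(10^(L_total/10) - 10^(L_bg/10))
Convert to linear:
  10^(83.7/10) = 234422881.532
  10^(67.1/10) = 5128613.8399
Difference: 234422881.532 - 5128613.8399 = 229294267.6921
L_source = 10 * log10(229294267.6921) = 83.6

83.6 dB


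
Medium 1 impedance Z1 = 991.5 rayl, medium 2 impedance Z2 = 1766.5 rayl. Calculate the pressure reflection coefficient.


Given values:
  Z1 = 991.5 rayl, Z2 = 1766.5 rayl
Formula: R = (Z2 - Z1) / (Z2 + Z1)
Numerator: Z2 - Z1 = 1766.5 - 991.5 = 775.0
Denominator: Z2 + Z1 = 1766.5 + 991.5 = 2758.0
R = 775.0 / 2758.0 = 0.281

0.281


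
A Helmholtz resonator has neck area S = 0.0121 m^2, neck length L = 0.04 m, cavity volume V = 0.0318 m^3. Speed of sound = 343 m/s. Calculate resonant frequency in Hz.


Given values:
  S = 0.0121 m^2, L = 0.04 m, V = 0.0318 m^3, c = 343 m/s
Formula: f = (c / (2*pi)) * sqrt(S / (V * L))
Compute V * L = 0.0318 * 0.04 = 0.001272
Compute S / (V * L) = 0.0121 / 0.001272 = 9.5126
Compute sqrt(9.5126) = 3.08425
Compute c / (2*pi) = 343 / 6.283185 = 54.590148
f = 54.590148 * 3.08425 = 168.37

168.37 Hz


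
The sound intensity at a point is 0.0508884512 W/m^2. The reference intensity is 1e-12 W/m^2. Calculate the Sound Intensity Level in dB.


Given values:
  I = 0.0508884512 W/m^2
  I_ref = 1e-12 W/m^2
Formula: SIL = 10 * log10(I / I_ref)
Compute ratio: I / I_ref = 50888451200
Compute log10: log10(50888451200) = 10.706619
Multiply: SIL = 10 * 10.706619 = 107.07

107.07 dB


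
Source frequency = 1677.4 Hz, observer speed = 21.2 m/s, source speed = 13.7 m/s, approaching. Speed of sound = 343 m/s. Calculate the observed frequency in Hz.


Given values:
  f_s = 1677.4 Hz, v_o = 21.2 m/s, v_s = 13.7 m/s
  Direction: approaching
Formula: f_o = f_s * (c + v_o) / (c - v_s)
Numerator: c + v_o = 343 + 21.2 = 364.2
Denominator: c - v_s = 343 - 13.7 = 329.3
f_o = 1677.4 * 364.2 / 329.3 = 1855.17

1855.17 Hz


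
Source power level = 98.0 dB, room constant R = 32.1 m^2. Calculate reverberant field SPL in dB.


Given values:
  Lw = 98.0 dB, R = 32.1 m^2
Formula: SPL = Lw + 10 * log10(4 / R)
Compute 4 / R = 4 / 32.1 = 0.124611
Compute 10 * log10(0.124611) = -9.0444
SPL = 98.0 + (-9.0444) = 88.96

88.96 dB


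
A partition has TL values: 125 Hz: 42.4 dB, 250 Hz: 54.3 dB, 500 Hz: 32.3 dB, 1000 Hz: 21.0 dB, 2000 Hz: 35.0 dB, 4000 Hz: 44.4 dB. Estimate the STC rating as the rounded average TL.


Given TL values at each frequency:
  125 Hz: 42.4 dB
  250 Hz: 54.3 dB
  500 Hz: 32.3 dB
  1000 Hz: 21.0 dB
  2000 Hz: 35.0 dB
  4000 Hz: 44.4 dB
Formula: STC ~ round(average of TL values)
Sum = 42.4 + 54.3 + 32.3 + 21.0 + 35.0 + 44.4 = 229.4
Average = 229.4 / 6 = 38.23
Rounded: 38

38


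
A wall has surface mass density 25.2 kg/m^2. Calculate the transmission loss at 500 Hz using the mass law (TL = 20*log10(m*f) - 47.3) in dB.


Given values:
  m = 25.2 kg/m^2, f = 500 Hz
Formula: TL = 20 * log10(m * f) - 47.3
Compute m * f = 25.2 * 500 = 12600.0
Compute log10(12600.0) = 4.100371
Compute 20 * 4.100371 = 82.0074
TL = 82.0074 - 47.3 = 34.71

34.71 dB


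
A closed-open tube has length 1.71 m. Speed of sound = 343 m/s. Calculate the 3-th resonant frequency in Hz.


Given values:
  Tube type: closed-open, L = 1.71 m, c = 343 m/s, n = 3
Formula: f_n = (2n - 1) * c / (4 * L)
Compute 2n - 1 = 2*3 - 1 = 5
Compute 4 * L = 4 * 1.71 = 6.84
f = 5 * 343 / 6.84
f = 250.73

250.73 Hz


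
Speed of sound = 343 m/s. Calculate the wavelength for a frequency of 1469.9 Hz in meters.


Given values:
  c = 343 m/s, f = 1469.9 Hz
Formula: lambda = c / f
lambda = 343 / 1469.9
lambda = 0.2333

0.2333 m


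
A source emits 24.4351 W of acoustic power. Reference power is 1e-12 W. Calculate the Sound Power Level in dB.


Given values:
  W = 24.4351 W
  W_ref = 1e-12 W
Formula: SWL = 10 * log10(W / W_ref)
Compute ratio: W / W_ref = 24435100000000
Compute log10: log10(24435100000000) = 13.388014
Multiply: SWL = 10 * 13.388014 = 133.88

133.88 dB


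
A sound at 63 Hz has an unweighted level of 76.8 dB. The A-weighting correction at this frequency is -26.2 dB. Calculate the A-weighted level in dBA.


Given values:
  SPL = 76.8 dB
  A-weighting at 63 Hz = -26.2 dB
Formula: L_A = SPL + A_weight
L_A = 76.8 + (-26.2)
L_A = 50.6

50.6 dBA


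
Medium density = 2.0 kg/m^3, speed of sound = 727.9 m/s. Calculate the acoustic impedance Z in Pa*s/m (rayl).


Given values:
  rho = 2.0 kg/m^3
  c = 727.9 m/s
Formula: Z = rho * c
Z = 2.0 * 727.9
Z = 1455.8

1455.8 rayl


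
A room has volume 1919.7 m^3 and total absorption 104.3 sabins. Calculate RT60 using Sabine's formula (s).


Given values:
  V = 1919.7 m^3
  A = 104.3 sabins
Formula: RT60 = 0.161 * V / A
Numerator: 0.161 * 1919.7 = 309.0717
RT60 = 309.0717 / 104.3 = 2.963

2.963 s


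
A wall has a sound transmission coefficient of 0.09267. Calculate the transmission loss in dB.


Given values:
  tau = 0.09267
Formula: TL = 10 * log10(1 / tau)
Compute 1 / tau = 1 / 0.09267 = 10.791
Compute log10(10.791) = 1.033062
TL = 10 * 1.033062 = 10.33

10.33 dB


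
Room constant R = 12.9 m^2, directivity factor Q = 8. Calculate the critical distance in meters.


Given values:
  R = 12.9 m^2, Q = 8
Formula: d_c = 0.141 * sqrt(Q * R)
Compute Q * R = 8 * 12.9 = 103.2
Compute sqrt(103.2) = 10.1587
d_c = 0.141 * 10.1587 = 1.432

1.432 m


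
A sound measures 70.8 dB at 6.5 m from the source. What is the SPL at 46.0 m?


Given values:
  SPL1 = 70.8 dB, r1 = 6.5 m, r2 = 46.0 m
Formula: SPL2 = SPL1 - 20 * log10(r2 / r1)
Compute ratio: r2 / r1 = 46.0 / 6.5 = 7.0769
Compute log10: log10(7.0769) = 0.849843
Compute drop: 20 * 0.849843 = 16.9969
SPL2 = 70.8 - 16.9969 = 53.8

53.8 dB


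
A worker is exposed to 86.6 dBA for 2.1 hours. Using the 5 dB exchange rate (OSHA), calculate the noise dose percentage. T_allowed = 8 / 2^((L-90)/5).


Given values:
  L = 86.6 dBA, T = 2.1 hours
Formula: T_allowed = 8 / 2^((L - 90) / 5)
Compute exponent: (86.6 - 90) / 5 = -0.68
Compute 2^(-0.68) = 0.624165
T_allowed = 8 / 0.624165 = 12.817124 hours
Dose = (T / T_allowed) * 100
Dose = (2.1 / 12.817124) * 100 = 16.38

16.38 %


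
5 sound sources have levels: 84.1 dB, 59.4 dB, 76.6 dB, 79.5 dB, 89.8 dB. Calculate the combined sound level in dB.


Formula: L_total = 10 * log10( sum(10^(Li/10)) )
  Source 1: 10^(84.1/10) = 257039578.2769
  Source 2: 10^(59.4/10) = 870963.59
  Source 3: 10^(76.6/10) = 45708818.9615
  Source 4: 10^(79.5/10) = 89125093.8134
  Source 5: 10^(89.8/10) = 954992586.0214
Sum of linear values = 1347737040.6632
L_total = 10 * log10(1347737040.6632) = 91.3

91.3 dB


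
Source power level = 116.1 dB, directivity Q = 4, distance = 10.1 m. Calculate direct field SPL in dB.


Given values:
  Lw = 116.1 dB, Q = 4, r = 10.1 m
Formula: SPL = Lw + 10 * log10(Q / (4 * pi * r^2))
Compute 4 * pi * r^2 = 4 * pi * 10.1^2 = 1281.8955
Compute Q / denom = 4 / 1281.8955 = 0.00312038
Compute 10 * log10(0.00312038) = -25.0579
SPL = 116.1 + (-25.0579) = 91.04

91.04 dB


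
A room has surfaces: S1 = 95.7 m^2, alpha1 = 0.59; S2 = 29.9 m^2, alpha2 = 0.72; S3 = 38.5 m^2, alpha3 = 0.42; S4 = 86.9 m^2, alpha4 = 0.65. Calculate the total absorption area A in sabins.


Given surfaces:
  Surface 1: 95.7 * 0.59 = 56.463
  Surface 2: 29.9 * 0.72 = 21.528
  Surface 3: 38.5 * 0.42 = 16.17
  Surface 4: 86.9 * 0.65 = 56.485
Formula: A = sum(Si * alpha_i)
A = 56.463 + 21.528 + 16.17 + 56.485
A = 150.65

150.65 sabins


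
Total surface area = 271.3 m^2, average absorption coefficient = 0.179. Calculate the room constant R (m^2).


Given values:
  S = 271.3 m^2, alpha = 0.179
Formula: R = S * alpha / (1 - alpha)
Numerator: 271.3 * 0.179 = 48.5627
Denominator: 1 - 0.179 = 0.821
R = 48.5627 / 0.821 = 59.15

59.15 m^2


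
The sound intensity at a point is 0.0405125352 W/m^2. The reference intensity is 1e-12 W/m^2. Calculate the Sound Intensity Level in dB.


Given values:
  I = 0.0405125352 W/m^2
  I_ref = 1e-12 W/m^2
Formula: SIL = 10 * log10(I / I_ref)
Compute ratio: I / I_ref = 40512535200
Compute log10: log10(40512535200) = 10.607589
Multiply: SIL = 10 * 10.607589 = 106.08

106.08 dB


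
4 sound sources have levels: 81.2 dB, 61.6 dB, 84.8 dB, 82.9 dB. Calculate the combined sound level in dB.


Formula: L_total = 10 * log10( sum(10^(Li/10)) )
  Source 1: 10^(81.2/10) = 131825673.8556
  Source 2: 10^(61.6/10) = 1445439.7707
  Source 3: 10^(84.8/10) = 301995172.0402
  Source 4: 10^(82.9/10) = 194984459.9758
Sum of linear values = 630250745.6423
L_total = 10 * log10(630250745.6423) = 88.0

88.0 dB


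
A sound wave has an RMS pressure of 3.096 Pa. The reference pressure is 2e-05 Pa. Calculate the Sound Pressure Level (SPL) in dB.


Given values:
  p = 3.096 Pa
  p_ref = 2e-05 Pa
Formula: SPL = 20 * log10(p / p_ref)
Compute ratio: p / p_ref = 3.096 / 2e-05 = 154800
Compute log10: log10(154800) = 5.189771
Multiply: SPL = 20 * 5.189771 = 103.8

103.8 dB


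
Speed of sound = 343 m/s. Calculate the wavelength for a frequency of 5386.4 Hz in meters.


Given values:
  c = 343 m/s, f = 5386.4 Hz
Formula: lambda = c / f
lambda = 343 / 5386.4
lambda = 0.0637

0.0637 m


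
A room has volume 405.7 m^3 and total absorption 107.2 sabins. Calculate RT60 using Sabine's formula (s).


Given values:
  V = 405.7 m^3
  A = 107.2 sabins
Formula: RT60 = 0.161 * V / A
Numerator: 0.161 * 405.7 = 65.3177
RT60 = 65.3177 / 107.2 = 0.609

0.609 s


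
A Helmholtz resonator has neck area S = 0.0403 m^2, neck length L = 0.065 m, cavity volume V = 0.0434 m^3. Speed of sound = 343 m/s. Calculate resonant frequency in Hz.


Given values:
  S = 0.0403 m^2, L = 0.065 m, V = 0.0434 m^3, c = 343 m/s
Formula: f = (c / (2*pi)) * sqrt(S / (V * L))
Compute V * L = 0.0434 * 0.065 = 0.002821
Compute S / (V * L) = 0.0403 / 0.002821 = 14.2857
Compute sqrt(14.2857) = 3.779643
Compute c / (2*pi) = 343 / 6.283185 = 54.590148
f = 54.590148 * 3.779643 = 206.33

206.33 Hz


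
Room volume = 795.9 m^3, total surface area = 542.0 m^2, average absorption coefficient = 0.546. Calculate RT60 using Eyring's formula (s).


Given values:
  V = 795.9 m^3, S = 542.0 m^2, alpha = 0.546
Formula: RT60 = 0.161 * V / (-S * ln(1 - alpha))
Compute ln(1 - 0.546) = ln(0.454) = -0.789658
Denominator: -542.0 * -0.789658 = 427.9946
Numerator: 0.161 * 795.9 = 128.1399
RT60 = 128.1399 / 427.9946 = 0.299

0.299 s


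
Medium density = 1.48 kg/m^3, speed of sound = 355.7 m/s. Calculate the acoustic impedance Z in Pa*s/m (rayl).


Given values:
  rho = 1.48 kg/m^3
  c = 355.7 m/s
Formula: Z = rho * c
Z = 1.48 * 355.7
Z = 526.44

526.44 rayl


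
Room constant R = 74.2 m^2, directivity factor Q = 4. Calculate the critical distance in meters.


Given values:
  R = 74.2 m^2, Q = 4
Formula: d_c = 0.141 * sqrt(Q * R)
Compute Q * R = 4 * 74.2 = 296.8
Compute sqrt(296.8) = 17.2279
d_c = 0.141 * 17.2279 = 2.429

2.429 m


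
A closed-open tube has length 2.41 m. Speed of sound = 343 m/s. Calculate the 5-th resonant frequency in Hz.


Given values:
  Tube type: closed-open, L = 2.41 m, c = 343 m/s, n = 5
Formula: f_n = (2n - 1) * c / (4 * L)
Compute 2n - 1 = 2*5 - 1 = 9
Compute 4 * L = 4 * 2.41 = 9.64
f = 9 * 343 / 9.64
f = 320.23

320.23 Hz


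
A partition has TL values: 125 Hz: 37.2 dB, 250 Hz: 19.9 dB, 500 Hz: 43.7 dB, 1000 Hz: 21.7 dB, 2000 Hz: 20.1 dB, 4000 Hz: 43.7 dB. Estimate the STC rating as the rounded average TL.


Given TL values at each frequency:
  125 Hz: 37.2 dB
  250 Hz: 19.9 dB
  500 Hz: 43.7 dB
  1000 Hz: 21.7 dB
  2000 Hz: 20.1 dB
  4000 Hz: 43.7 dB
Formula: STC ~ round(average of TL values)
Sum = 37.2 + 19.9 + 43.7 + 21.7 + 20.1 + 43.7 = 186.3
Average = 186.3 / 6 = 31.05
Rounded: 31

31


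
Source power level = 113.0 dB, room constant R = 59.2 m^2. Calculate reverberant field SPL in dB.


Given values:
  Lw = 113.0 dB, R = 59.2 m^2
Formula: SPL = Lw + 10 * log10(4 / R)
Compute 4 / R = 4 / 59.2 = 0.067568
Compute 10 * log10(0.067568) = -11.7026
SPL = 113.0 + (-11.7026) = 101.3

101.3 dB


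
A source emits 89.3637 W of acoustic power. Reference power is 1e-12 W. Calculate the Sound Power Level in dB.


Given values:
  W = 89.3637 W
  W_ref = 1e-12 W
Formula: SWL = 10 * log10(W / W_ref)
Compute ratio: W / W_ref = 89363700000000
Compute log10: log10(89363700000000) = 13.951161
Multiply: SWL = 10 * 13.951161 = 139.51

139.51 dB


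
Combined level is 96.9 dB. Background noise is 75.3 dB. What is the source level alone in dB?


Given values:
  L_total = 96.9 dB, L_bg = 75.3 dB
Formula: L_source = 10 * log10(10^(L_total/10) - 10^(L_bg/10))
Convert to linear:
  10^(96.9/10) = 4897788193.6845
  10^(75.3/10) = 33884415.6139
Difference: 4897788193.6845 - 33884415.6139 = 4863903778.0706
L_source = 10 * log10(4863903778.0706) = 96.87

96.87 dB


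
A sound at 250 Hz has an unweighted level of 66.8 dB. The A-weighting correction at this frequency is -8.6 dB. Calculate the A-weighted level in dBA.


Given values:
  SPL = 66.8 dB
  A-weighting at 250 Hz = -8.6 dB
Formula: L_A = SPL + A_weight
L_A = 66.8 + (-8.6)
L_A = 58.2

58.2 dBA


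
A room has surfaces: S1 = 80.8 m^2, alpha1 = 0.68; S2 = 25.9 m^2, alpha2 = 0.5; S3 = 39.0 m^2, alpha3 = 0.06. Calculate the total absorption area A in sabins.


Given surfaces:
  Surface 1: 80.8 * 0.68 = 54.944
  Surface 2: 25.9 * 0.5 = 12.95
  Surface 3: 39.0 * 0.06 = 2.34
Formula: A = sum(Si * alpha_i)
A = 54.944 + 12.95 + 2.34
A = 70.23

70.23 sabins


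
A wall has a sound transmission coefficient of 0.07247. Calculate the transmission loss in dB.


Given values:
  tau = 0.07247
Formula: TL = 10 * log10(1 / tau)
Compute 1 / tau = 1 / 0.07247 = 13.7988
Compute log10(13.7988) = 1.139841
TL = 10 * 1.139841 = 11.4

11.4 dB


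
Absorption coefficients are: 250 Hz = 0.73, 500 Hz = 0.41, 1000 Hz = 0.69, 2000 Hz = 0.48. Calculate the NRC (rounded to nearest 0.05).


Given values:
  a_250 = 0.73, a_500 = 0.41
  a_1000 = 0.69, a_2000 = 0.48
Formula: NRC = (a250 + a500 + a1000 + a2000) / 4
Sum = 0.73 + 0.41 + 0.69 + 0.48 = 2.31
NRC = 2.31 / 4 = 0.5775
Rounded to nearest 0.05: 0.6

0.6


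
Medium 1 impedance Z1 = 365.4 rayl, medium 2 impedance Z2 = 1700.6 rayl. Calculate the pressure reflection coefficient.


Given values:
  Z1 = 365.4 rayl, Z2 = 1700.6 rayl
Formula: R = (Z2 - Z1) / (Z2 + Z1)
Numerator: Z2 - Z1 = 1700.6 - 365.4 = 1335.2
Denominator: Z2 + Z1 = 1700.6 + 365.4 = 2066.0
R = 1335.2 / 2066.0 = 0.6463

0.6463


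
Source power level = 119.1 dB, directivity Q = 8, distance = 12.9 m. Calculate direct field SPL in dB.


Given values:
  Lw = 119.1 dB, Q = 8, r = 12.9 m
Formula: SPL = Lw + 10 * log10(Q / (4 * pi * r^2))
Compute 4 * pi * r^2 = 4 * pi * 12.9^2 = 2091.1697
Compute Q / denom = 8 / 2091.1697 = 0.00382561
Compute 10 * log10(0.00382561) = -24.173
SPL = 119.1 + (-24.173) = 94.93

94.93 dB


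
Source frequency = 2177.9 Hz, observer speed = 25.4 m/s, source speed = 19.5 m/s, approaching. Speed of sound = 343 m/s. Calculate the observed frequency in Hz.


Given values:
  f_s = 2177.9 Hz, v_o = 25.4 m/s, v_s = 19.5 m/s
  Direction: approaching
Formula: f_o = f_s * (c + v_o) / (c - v_s)
Numerator: c + v_o = 343 + 25.4 = 368.4
Denominator: c - v_s = 343 - 19.5 = 323.5
f_o = 2177.9 * 368.4 / 323.5 = 2480.18

2480.18 Hz


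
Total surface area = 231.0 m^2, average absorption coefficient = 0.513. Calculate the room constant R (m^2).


Given values:
  S = 231.0 m^2, alpha = 0.513
Formula: R = S * alpha / (1 - alpha)
Numerator: 231.0 * 0.513 = 118.503
Denominator: 1 - 0.513 = 0.487
R = 118.503 / 0.487 = 243.33

243.33 m^2


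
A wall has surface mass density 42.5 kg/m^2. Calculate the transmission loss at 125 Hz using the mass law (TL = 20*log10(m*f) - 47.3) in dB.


Given values:
  m = 42.5 kg/m^2, f = 125 Hz
Formula: TL = 20 * log10(m * f) - 47.3
Compute m * f = 42.5 * 125 = 5312.5
Compute log10(5312.5) = 3.725299
Compute 20 * 3.725299 = 74.506
TL = 74.506 - 47.3 = 27.21

27.21 dB


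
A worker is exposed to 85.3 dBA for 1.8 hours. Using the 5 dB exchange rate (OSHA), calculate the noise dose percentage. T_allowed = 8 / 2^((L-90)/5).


Given values:
  L = 85.3 dBA, T = 1.8 hours
Formula: T_allowed = 8 / 2^((L - 90) / 5)
Compute exponent: (85.3 - 90) / 5 = -0.94
Compute 2^(-0.94) = 0.521233
T_allowed = 8 / 0.521233 = 15.348222 hours
Dose = (T / T_allowed) * 100
Dose = (1.8 / 15.348222) * 100 = 11.73

11.73 %
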